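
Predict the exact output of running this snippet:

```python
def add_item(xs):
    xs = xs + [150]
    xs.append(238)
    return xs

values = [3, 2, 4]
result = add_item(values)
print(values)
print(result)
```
[3, 2, 4]
[3, 2, 4, 150, 238]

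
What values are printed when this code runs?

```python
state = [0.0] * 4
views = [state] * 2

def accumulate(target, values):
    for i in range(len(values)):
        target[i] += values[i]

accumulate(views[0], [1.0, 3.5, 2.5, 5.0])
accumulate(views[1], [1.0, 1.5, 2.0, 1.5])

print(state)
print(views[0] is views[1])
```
[2.0, 5.0, 4.5, 6.5]
True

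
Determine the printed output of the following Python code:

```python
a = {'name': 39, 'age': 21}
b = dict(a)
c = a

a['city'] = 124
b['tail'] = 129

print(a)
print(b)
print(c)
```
{'name': 39, 'age': 21, 'city': 124}
{'name': 39, 'age': 21, 'tail': 129}
{'name': 39, 'age': 21, 'city': 124}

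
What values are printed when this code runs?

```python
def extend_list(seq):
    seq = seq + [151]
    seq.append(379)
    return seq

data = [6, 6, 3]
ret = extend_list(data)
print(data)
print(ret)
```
[6, 6, 3]
[6, 6, 3, 151, 379]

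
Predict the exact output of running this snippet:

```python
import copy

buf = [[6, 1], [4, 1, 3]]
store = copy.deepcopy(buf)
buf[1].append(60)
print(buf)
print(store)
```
[[6, 1], [4, 1, 3, 60]]
[[6, 1], [4, 1, 3]]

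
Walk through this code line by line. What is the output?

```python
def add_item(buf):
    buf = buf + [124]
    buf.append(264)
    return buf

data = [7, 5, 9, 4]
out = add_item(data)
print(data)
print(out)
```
[7, 5, 9, 4]
[7, 5, 9, 4, 124, 264]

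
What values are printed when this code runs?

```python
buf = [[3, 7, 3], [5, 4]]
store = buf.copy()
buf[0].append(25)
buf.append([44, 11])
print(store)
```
[[3, 7, 3, 25], [5, 4]]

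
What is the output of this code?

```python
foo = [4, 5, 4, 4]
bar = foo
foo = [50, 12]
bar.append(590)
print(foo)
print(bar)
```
[50, 12]
[4, 5, 4, 4, 590]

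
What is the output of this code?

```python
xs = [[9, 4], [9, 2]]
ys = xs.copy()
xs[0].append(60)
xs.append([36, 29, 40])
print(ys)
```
[[9, 4, 60], [9, 2]]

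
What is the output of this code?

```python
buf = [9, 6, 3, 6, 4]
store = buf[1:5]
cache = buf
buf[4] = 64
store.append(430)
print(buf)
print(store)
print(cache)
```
[9, 6, 3, 6, 64]
[6, 3, 6, 4, 430]
[9, 6, 3, 6, 64]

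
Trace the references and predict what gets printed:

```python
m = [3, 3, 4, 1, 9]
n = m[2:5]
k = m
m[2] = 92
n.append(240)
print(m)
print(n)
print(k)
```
[3, 3, 92, 1, 9]
[4, 1, 9, 240]
[3, 3, 92, 1, 9]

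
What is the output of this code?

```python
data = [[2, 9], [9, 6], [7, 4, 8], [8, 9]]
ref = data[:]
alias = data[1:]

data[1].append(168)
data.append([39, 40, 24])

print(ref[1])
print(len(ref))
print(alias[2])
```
[9, 6, 168]
4
[8, 9]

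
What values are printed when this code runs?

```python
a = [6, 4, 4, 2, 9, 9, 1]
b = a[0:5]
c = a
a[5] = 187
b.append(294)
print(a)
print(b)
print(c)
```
[6, 4, 4, 2, 9, 187, 1]
[6, 4, 4, 2, 9, 294]
[6, 4, 4, 2, 9, 187, 1]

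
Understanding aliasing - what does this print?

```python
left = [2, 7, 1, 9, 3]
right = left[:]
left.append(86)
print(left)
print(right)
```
[2, 7, 1, 9, 3, 86]
[2, 7, 1, 9, 3]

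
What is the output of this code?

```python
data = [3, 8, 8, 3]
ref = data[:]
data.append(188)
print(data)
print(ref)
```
[3, 8, 8, 3, 188]
[3, 8, 8, 3]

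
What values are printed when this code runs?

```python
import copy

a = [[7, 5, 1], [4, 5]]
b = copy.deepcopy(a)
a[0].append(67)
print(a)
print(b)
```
[[7, 5, 1, 67], [4, 5]]
[[7, 5, 1], [4, 5]]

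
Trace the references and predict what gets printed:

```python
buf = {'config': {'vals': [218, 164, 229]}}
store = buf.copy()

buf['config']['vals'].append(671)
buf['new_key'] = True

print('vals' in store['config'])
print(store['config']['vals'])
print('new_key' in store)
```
True
[218, 164, 229, 671]
False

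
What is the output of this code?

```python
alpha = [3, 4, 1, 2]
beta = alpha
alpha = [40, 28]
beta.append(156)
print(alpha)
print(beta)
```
[40, 28]
[3, 4, 1, 2, 156]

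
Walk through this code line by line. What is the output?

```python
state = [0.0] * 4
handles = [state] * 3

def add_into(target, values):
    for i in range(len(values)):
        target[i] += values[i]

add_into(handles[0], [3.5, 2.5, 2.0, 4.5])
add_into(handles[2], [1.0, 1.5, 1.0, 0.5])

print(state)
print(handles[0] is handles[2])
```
[4.5, 4.0, 3.0, 5.0]
True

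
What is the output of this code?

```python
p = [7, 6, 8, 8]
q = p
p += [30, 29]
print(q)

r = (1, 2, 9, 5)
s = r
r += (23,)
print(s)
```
[7, 6, 8, 8, 30, 29]
(1, 2, 9, 5)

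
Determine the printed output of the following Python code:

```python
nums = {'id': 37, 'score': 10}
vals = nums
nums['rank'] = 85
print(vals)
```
{'id': 37, 'score': 10, 'rank': 85}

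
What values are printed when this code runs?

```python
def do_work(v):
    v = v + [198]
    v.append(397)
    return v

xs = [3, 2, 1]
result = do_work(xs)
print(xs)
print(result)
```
[3, 2, 1]
[3, 2, 1, 198, 397]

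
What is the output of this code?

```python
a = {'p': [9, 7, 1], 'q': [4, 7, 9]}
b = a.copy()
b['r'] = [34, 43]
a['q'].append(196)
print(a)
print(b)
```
{'p': [9, 7, 1], 'q': [4, 7, 9, 196]}
{'p': [9, 7, 1], 'q': [4, 7, 9, 196], 'r': [34, 43]}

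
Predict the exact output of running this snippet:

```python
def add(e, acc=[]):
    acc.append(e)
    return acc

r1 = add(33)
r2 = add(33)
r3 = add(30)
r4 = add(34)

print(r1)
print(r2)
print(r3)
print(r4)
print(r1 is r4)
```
[33, 33, 30, 34]
[33, 33, 30, 34]
[33, 33, 30, 34]
[33, 33, 30, 34]
True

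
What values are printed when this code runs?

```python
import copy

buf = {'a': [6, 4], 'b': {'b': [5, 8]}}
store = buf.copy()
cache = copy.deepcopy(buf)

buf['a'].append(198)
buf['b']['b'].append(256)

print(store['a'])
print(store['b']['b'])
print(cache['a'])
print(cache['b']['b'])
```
[6, 4, 198]
[5, 8, 256]
[6, 4]
[5, 8]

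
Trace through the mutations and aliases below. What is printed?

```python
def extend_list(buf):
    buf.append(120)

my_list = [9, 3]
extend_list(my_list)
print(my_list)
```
[9, 3, 120]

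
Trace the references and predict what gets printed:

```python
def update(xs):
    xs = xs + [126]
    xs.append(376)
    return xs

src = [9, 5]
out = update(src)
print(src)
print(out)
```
[9, 5]
[9, 5, 126, 376]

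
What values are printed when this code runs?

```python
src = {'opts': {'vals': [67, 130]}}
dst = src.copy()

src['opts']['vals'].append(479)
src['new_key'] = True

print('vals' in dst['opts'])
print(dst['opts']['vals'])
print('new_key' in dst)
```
True
[67, 130, 479]
False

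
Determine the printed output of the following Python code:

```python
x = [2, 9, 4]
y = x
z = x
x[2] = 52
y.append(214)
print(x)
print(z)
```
[2, 9, 52, 214]
[2, 9, 52, 214]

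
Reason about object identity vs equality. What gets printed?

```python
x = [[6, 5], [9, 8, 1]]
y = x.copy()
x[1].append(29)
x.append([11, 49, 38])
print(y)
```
[[6, 5], [9, 8, 1, 29]]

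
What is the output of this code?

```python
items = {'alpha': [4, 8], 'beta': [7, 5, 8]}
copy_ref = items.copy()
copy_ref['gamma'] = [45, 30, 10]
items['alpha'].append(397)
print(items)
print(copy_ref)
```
{'alpha': [4, 8, 397], 'beta': [7, 5, 8]}
{'alpha': [4, 8, 397], 'beta': [7, 5, 8], 'gamma': [45, 30, 10]}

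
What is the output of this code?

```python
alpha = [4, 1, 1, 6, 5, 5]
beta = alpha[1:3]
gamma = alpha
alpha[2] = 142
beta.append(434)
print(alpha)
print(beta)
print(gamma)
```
[4, 1, 142, 6, 5, 5]
[1, 1, 434]
[4, 1, 142, 6, 5, 5]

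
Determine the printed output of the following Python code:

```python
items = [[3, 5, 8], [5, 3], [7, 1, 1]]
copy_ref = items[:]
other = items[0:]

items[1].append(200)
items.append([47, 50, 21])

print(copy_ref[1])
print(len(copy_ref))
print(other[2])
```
[5, 3, 200]
3
[7, 1, 1]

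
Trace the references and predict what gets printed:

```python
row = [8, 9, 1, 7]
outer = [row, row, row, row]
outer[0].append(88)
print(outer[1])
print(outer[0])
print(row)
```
[8, 9, 1, 7, 88]
[8, 9, 1, 7, 88]
[8, 9, 1, 7, 88]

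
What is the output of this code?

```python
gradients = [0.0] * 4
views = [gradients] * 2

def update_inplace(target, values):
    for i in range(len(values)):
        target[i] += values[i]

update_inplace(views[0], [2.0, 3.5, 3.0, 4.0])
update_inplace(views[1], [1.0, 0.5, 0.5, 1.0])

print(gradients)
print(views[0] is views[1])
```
[3.0, 4.0, 3.5, 5.0]
True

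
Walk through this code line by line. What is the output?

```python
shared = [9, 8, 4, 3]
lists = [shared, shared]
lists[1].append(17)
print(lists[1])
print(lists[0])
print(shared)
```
[9, 8, 4, 3, 17]
[9, 8, 4, 3, 17]
[9, 8, 4, 3, 17]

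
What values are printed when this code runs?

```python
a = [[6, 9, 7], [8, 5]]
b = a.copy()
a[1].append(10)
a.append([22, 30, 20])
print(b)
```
[[6, 9, 7], [8, 5, 10]]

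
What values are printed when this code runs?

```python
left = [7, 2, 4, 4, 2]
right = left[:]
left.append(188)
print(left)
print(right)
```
[7, 2, 4, 4, 2, 188]
[7, 2, 4, 4, 2]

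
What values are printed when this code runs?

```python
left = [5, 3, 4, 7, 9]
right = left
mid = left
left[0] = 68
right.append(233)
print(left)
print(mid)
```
[68, 3, 4, 7, 9, 233]
[68, 3, 4, 7, 9, 233]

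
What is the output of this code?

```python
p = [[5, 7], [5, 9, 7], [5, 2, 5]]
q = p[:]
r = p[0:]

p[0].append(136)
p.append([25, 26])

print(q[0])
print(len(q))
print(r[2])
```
[5, 7, 136]
3
[5, 2, 5]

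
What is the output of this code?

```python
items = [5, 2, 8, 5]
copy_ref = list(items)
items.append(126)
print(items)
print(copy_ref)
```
[5, 2, 8, 5, 126]
[5, 2, 8, 5]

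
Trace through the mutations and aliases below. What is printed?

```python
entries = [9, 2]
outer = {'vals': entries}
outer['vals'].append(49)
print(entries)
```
[9, 2, 49]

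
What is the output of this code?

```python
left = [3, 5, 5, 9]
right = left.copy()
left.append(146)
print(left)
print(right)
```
[3, 5, 5, 9, 146]
[3, 5, 5, 9]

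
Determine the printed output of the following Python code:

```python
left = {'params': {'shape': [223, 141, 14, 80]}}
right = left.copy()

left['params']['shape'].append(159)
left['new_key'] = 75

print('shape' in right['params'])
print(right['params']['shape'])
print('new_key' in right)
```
True
[223, 141, 14, 80, 159]
False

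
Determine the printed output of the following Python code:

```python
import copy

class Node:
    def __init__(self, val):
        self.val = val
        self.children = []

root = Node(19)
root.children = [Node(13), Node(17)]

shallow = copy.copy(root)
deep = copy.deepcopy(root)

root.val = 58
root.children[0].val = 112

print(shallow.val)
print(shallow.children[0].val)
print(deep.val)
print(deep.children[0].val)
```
19
112
19
13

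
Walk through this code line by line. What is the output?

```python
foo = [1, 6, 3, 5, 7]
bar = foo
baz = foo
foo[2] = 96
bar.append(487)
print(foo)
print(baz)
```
[1, 6, 96, 5, 7, 487]
[1, 6, 96, 5, 7, 487]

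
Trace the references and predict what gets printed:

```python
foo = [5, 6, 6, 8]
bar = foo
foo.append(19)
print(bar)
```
[5, 6, 6, 8, 19]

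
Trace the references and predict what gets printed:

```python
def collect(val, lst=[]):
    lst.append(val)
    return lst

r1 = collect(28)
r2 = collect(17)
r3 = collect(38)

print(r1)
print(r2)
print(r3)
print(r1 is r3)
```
[28, 17, 38]
[28, 17, 38]
[28, 17, 38]
True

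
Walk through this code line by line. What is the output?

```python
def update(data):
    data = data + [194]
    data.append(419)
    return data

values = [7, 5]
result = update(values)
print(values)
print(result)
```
[7, 5]
[7, 5, 194, 419]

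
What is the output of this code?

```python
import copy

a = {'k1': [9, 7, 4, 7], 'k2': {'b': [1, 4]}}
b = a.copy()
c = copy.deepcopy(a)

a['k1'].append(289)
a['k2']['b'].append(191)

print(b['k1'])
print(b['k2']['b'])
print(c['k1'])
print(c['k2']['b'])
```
[9, 7, 4, 7, 289]
[1, 4, 191]
[9, 7, 4, 7]
[1, 4]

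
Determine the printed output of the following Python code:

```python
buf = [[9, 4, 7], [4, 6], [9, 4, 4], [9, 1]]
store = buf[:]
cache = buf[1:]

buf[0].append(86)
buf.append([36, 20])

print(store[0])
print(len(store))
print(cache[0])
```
[9, 4, 7, 86]
4
[4, 6]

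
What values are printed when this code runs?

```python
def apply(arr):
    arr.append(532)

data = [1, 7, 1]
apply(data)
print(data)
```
[1, 7, 1, 532]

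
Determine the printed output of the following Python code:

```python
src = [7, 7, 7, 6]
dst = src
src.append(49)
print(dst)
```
[7, 7, 7, 6, 49]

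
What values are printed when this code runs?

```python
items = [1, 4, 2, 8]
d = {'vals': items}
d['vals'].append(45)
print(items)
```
[1, 4, 2, 8, 45]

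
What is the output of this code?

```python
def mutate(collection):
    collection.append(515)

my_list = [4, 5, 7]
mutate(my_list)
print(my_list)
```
[4, 5, 7, 515]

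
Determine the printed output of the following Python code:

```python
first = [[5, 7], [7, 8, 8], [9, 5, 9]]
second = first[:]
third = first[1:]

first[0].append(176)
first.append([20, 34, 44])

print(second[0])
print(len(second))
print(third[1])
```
[5, 7, 176]
3
[9, 5, 9]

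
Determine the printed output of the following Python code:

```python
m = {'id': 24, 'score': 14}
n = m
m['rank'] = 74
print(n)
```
{'id': 24, 'score': 14, 'rank': 74}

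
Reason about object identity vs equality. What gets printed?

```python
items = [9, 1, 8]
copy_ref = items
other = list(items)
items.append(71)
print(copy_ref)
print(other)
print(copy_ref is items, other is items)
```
[9, 1, 8, 71]
[9, 1, 8]
True False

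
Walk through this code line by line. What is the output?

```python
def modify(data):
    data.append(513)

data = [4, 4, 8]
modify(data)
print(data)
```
[4, 4, 8, 513]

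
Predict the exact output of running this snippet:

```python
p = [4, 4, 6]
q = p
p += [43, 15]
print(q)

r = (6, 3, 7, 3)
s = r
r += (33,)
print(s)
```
[4, 4, 6, 43, 15]
(6, 3, 7, 3)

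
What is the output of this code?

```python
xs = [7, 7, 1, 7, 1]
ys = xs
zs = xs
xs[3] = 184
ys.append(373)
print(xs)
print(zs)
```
[7, 7, 1, 184, 1, 373]
[7, 7, 1, 184, 1, 373]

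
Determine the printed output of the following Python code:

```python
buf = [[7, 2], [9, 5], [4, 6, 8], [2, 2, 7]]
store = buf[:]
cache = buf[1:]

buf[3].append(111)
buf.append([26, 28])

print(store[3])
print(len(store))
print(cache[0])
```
[2, 2, 7, 111]
4
[9, 5]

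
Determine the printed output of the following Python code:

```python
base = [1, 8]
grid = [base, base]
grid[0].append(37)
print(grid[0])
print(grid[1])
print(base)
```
[1, 8, 37]
[1, 8, 37]
[1, 8, 37]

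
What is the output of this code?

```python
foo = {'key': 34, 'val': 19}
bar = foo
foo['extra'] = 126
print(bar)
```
{'key': 34, 'val': 19, 'extra': 126}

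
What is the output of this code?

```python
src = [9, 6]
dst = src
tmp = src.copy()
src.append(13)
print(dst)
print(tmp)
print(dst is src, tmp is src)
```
[9, 6, 13]
[9, 6]
True False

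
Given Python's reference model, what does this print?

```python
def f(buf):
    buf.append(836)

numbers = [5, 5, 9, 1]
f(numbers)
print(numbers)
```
[5, 5, 9, 1, 836]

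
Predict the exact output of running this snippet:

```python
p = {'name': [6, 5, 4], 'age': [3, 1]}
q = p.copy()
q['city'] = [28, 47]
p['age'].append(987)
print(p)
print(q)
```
{'name': [6, 5, 4], 'age': [3, 1, 987]}
{'name': [6, 5, 4], 'age': [3, 1, 987], 'city': [28, 47]}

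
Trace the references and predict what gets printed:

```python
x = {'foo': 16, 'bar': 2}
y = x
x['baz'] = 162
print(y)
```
{'foo': 16, 'bar': 2, 'baz': 162}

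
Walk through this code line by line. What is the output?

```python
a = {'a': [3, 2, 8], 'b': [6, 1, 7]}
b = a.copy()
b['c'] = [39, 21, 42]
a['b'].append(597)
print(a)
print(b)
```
{'a': [3, 2, 8], 'b': [6, 1, 7, 597]}
{'a': [3, 2, 8], 'b': [6, 1, 7, 597], 'c': [39, 21, 42]}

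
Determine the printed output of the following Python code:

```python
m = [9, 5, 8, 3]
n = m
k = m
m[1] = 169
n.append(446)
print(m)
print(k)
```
[9, 169, 8, 3, 446]
[9, 169, 8, 3, 446]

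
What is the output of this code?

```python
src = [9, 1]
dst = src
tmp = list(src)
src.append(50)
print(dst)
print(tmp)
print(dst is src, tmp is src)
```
[9, 1, 50]
[9, 1]
True False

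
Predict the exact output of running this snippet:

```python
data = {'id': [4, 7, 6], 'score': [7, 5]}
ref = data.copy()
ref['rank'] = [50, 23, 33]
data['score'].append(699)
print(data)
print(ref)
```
{'id': [4, 7, 6], 'score': [7, 5, 699]}
{'id': [4, 7, 6], 'score': [7, 5, 699], 'rank': [50, 23, 33]}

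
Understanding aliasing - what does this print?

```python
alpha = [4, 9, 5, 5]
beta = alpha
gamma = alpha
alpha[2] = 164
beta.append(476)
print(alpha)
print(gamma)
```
[4, 9, 164, 5, 476]
[4, 9, 164, 5, 476]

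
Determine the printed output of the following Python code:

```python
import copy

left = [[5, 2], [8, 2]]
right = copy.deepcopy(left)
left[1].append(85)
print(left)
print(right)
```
[[5, 2], [8, 2, 85]]
[[5, 2], [8, 2]]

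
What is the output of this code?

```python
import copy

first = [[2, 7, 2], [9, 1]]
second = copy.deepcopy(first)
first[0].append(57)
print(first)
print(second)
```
[[2, 7, 2, 57], [9, 1]]
[[2, 7, 2], [9, 1]]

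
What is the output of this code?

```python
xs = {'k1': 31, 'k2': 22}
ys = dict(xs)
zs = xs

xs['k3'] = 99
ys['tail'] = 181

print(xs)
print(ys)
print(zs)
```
{'k1': 31, 'k2': 22, 'k3': 99}
{'k1': 31, 'k2': 22, 'tail': 181}
{'k1': 31, 'k2': 22, 'k3': 99}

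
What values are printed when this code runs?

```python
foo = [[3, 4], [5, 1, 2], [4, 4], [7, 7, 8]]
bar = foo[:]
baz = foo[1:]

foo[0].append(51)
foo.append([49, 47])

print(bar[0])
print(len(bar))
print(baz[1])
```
[3, 4, 51]
4
[4, 4]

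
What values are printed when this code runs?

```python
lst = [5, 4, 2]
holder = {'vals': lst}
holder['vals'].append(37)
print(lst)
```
[5, 4, 2, 37]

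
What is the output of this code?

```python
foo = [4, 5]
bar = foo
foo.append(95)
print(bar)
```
[4, 5, 95]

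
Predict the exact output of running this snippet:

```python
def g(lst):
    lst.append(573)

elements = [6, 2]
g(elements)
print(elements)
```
[6, 2, 573]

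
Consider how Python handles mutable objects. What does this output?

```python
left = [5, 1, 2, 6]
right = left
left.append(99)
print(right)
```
[5, 1, 2, 6, 99]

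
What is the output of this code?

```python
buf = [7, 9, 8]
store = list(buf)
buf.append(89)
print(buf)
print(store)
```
[7, 9, 8, 89]
[7, 9, 8]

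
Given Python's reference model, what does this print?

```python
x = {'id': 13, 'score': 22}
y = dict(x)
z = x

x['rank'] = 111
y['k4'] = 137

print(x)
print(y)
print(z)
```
{'id': 13, 'score': 22, 'rank': 111}
{'id': 13, 'score': 22, 'k4': 137}
{'id': 13, 'score': 22, 'rank': 111}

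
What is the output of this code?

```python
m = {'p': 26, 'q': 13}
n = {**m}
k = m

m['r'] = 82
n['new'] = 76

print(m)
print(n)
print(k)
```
{'p': 26, 'q': 13, 'r': 82}
{'p': 26, 'q': 13, 'new': 76}
{'p': 26, 'q': 13, 'r': 82}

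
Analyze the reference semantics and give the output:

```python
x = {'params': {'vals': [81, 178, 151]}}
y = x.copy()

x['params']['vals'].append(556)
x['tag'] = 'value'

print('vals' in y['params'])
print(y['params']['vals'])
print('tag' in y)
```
True
[81, 178, 151, 556]
False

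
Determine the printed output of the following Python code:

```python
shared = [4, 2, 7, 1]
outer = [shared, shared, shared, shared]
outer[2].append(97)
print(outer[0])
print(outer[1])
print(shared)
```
[4, 2, 7, 1, 97]
[4, 2, 7, 1, 97]
[4, 2, 7, 1, 97]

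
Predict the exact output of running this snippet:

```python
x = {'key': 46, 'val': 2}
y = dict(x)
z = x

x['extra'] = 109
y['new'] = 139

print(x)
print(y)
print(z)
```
{'key': 46, 'val': 2, 'extra': 109}
{'key': 46, 'val': 2, 'new': 139}
{'key': 46, 'val': 2, 'extra': 109}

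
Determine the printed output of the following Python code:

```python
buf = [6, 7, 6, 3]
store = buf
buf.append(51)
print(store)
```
[6, 7, 6, 3, 51]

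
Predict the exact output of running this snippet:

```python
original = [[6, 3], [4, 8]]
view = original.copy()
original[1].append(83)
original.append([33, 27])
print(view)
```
[[6, 3], [4, 8, 83]]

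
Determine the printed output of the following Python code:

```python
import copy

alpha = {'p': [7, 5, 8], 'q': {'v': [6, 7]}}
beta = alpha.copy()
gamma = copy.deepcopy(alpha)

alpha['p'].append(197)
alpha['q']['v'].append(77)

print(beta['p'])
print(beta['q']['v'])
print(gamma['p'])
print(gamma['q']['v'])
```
[7, 5, 8, 197]
[6, 7, 77]
[7, 5, 8]
[6, 7]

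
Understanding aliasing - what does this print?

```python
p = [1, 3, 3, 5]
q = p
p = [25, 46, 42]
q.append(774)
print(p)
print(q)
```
[25, 46, 42]
[1, 3, 3, 5, 774]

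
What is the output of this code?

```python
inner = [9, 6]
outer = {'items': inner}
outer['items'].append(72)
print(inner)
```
[9, 6, 72]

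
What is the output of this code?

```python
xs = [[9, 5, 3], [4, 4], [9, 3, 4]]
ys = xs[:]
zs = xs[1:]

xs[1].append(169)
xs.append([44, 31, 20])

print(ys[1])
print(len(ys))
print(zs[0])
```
[4, 4, 169]
3
[4, 4, 169]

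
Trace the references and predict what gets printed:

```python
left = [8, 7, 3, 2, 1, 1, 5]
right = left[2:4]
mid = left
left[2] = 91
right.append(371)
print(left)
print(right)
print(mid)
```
[8, 7, 91, 2, 1, 1, 5]
[3, 2, 371]
[8, 7, 91, 2, 1, 1, 5]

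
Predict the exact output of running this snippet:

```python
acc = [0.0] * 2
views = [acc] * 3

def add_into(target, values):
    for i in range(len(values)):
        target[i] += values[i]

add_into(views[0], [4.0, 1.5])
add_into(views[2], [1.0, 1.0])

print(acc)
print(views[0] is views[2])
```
[5.0, 2.5]
True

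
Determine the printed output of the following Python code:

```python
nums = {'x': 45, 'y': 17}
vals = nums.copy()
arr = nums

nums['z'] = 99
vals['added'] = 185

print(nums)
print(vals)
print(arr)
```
{'x': 45, 'y': 17, 'z': 99}
{'x': 45, 'y': 17, 'added': 185}
{'x': 45, 'y': 17, 'z': 99}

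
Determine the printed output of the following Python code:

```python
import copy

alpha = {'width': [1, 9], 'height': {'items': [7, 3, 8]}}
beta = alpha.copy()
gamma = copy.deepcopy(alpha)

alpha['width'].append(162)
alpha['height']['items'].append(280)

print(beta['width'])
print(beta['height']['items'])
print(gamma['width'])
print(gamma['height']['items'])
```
[1, 9, 162]
[7, 3, 8, 280]
[1, 9]
[7, 3, 8]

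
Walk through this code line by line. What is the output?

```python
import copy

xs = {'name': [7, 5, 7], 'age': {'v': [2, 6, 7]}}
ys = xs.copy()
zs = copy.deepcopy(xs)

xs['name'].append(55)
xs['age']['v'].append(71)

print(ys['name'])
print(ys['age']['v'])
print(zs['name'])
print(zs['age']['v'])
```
[7, 5, 7, 55]
[2, 6, 7, 71]
[7, 5, 7]
[2, 6, 7]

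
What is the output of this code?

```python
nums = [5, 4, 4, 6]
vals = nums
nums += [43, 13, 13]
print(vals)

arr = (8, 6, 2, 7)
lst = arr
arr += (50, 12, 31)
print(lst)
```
[5, 4, 4, 6, 43, 13, 13]
(8, 6, 2, 7)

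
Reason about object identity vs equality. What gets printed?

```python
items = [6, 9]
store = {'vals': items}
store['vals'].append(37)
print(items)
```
[6, 9, 37]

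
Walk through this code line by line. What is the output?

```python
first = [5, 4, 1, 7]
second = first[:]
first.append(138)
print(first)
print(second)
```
[5, 4, 1, 7, 138]
[5, 4, 1, 7]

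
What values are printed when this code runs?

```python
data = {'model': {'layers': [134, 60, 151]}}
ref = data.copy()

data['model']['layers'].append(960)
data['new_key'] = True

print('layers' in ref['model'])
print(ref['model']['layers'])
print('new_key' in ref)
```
True
[134, 60, 151, 960]
False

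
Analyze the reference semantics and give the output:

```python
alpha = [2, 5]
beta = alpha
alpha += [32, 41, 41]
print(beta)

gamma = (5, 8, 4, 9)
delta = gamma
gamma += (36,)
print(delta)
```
[2, 5, 32, 41, 41]
(5, 8, 4, 9)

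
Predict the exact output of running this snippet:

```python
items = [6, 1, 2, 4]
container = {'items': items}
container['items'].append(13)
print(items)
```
[6, 1, 2, 4, 13]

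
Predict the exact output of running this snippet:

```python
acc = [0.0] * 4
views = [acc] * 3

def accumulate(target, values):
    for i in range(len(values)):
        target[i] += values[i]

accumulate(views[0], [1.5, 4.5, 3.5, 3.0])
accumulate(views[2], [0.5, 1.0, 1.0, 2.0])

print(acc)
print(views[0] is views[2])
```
[2.0, 5.5, 4.5, 5.0]
True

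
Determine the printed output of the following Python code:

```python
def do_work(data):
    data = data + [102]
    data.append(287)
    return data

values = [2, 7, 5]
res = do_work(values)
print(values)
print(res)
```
[2, 7, 5]
[2, 7, 5, 102, 287]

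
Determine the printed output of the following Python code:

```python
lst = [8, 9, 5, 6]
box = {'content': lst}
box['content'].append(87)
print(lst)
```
[8, 9, 5, 6, 87]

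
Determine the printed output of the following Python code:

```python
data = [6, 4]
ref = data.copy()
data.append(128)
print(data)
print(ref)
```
[6, 4, 128]
[6, 4]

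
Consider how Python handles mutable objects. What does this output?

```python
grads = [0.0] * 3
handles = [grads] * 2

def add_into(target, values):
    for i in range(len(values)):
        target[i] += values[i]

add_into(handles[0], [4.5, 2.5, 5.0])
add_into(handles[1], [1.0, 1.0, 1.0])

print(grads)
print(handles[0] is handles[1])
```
[5.5, 3.5, 6.0]
True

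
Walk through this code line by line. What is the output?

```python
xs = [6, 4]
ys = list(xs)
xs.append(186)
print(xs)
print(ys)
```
[6, 4, 186]
[6, 4]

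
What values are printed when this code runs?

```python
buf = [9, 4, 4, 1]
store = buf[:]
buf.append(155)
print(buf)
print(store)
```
[9, 4, 4, 1, 155]
[9, 4, 4, 1]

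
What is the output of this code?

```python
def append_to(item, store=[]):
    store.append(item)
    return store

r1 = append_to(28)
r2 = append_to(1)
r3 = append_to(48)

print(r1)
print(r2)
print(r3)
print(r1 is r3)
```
[28, 1, 48]
[28, 1, 48]
[28, 1, 48]
True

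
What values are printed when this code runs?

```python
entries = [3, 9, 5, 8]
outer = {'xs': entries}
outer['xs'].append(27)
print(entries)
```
[3, 9, 5, 8, 27]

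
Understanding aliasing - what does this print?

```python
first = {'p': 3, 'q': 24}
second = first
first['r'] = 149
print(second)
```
{'p': 3, 'q': 24, 'r': 149}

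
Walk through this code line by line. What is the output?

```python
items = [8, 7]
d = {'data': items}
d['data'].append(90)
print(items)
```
[8, 7, 90]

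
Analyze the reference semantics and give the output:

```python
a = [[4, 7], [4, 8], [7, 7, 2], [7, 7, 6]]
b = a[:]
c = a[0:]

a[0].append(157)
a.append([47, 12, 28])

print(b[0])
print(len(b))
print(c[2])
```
[4, 7, 157]
4
[7, 7, 2]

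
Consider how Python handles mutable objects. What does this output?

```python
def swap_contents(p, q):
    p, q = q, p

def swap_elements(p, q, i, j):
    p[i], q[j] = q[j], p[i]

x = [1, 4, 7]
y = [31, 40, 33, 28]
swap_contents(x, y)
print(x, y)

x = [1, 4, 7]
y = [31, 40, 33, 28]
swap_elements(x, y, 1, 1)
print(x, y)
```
[1, 4, 7] [31, 40, 33, 28]
[1, 40, 7] [31, 4, 33, 28]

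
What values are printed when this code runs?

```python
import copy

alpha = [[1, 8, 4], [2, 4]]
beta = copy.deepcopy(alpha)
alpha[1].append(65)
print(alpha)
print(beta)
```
[[1, 8, 4], [2, 4, 65]]
[[1, 8, 4], [2, 4]]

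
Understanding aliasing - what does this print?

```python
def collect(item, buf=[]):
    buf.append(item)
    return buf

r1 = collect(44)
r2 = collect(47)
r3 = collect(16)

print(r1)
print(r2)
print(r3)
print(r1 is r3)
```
[44, 47, 16]
[44, 47, 16]
[44, 47, 16]
True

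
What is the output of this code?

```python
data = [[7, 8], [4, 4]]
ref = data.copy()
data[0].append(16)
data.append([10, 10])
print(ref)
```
[[7, 8, 16], [4, 4]]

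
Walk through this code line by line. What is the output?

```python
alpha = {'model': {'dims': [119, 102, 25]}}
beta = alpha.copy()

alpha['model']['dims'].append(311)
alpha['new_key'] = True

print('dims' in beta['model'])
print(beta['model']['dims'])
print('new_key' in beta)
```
True
[119, 102, 25, 311]
False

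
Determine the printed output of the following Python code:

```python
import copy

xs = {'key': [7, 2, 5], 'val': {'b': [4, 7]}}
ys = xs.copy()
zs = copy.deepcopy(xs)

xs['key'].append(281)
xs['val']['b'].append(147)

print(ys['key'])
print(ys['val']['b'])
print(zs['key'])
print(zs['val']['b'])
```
[7, 2, 5, 281]
[4, 7, 147]
[7, 2, 5]
[4, 7]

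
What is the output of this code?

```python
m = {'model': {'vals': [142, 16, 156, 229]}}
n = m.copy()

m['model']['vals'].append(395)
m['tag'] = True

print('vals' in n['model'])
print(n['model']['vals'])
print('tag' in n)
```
True
[142, 16, 156, 229, 395]
False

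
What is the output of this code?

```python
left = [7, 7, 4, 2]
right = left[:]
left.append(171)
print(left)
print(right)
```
[7, 7, 4, 2, 171]
[7, 7, 4, 2]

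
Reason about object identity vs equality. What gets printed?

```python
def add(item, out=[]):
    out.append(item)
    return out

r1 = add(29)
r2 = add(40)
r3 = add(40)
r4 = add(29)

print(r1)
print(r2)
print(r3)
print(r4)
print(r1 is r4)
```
[29, 40, 40, 29]
[29, 40, 40, 29]
[29, 40, 40, 29]
[29, 40, 40, 29]
True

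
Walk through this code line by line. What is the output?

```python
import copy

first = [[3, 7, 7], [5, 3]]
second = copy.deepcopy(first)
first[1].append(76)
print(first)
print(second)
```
[[3, 7, 7], [5, 3, 76]]
[[3, 7, 7], [5, 3]]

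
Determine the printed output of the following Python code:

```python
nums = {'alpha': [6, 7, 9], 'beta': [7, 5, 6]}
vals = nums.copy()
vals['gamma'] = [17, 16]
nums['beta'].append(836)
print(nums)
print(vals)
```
{'alpha': [6, 7, 9], 'beta': [7, 5, 6, 836]}
{'alpha': [6, 7, 9], 'beta': [7, 5, 6, 836], 'gamma': [17, 16]}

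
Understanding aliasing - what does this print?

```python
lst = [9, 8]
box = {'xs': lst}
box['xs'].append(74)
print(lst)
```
[9, 8, 74]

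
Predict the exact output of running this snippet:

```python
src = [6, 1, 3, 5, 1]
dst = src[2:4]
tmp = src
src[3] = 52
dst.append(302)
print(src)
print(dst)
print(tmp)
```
[6, 1, 3, 52, 1]
[3, 5, 302]
[6, 1, 3, 52, 1]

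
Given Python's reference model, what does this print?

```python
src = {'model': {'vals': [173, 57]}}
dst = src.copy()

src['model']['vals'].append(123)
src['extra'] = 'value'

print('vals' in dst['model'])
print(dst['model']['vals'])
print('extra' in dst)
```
True
[173, 57, 123]
False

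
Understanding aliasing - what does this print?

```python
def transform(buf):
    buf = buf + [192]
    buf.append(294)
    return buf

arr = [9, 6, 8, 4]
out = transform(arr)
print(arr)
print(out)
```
[9, 6, 8, 4]
[9, 6, 8, 4, 192, 294]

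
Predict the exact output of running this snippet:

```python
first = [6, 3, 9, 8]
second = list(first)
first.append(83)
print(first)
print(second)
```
[6, 3, 9, 8, 83]
[6, 3, 9, 8]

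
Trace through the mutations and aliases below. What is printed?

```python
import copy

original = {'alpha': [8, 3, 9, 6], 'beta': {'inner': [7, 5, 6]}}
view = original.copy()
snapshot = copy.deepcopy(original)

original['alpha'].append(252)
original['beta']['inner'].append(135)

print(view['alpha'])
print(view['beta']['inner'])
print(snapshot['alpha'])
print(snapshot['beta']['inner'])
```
[8, 3, 9, 6, 252]
[7, 5, 6, 135]
[8, 3, 9, 6]
[7, 5, 6]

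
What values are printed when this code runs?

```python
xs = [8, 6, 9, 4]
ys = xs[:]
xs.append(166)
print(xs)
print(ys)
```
[8, 6, 9, 4, 166]
[8, 6, 9, 4]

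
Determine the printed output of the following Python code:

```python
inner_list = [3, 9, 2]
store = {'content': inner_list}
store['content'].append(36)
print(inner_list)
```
[3, 9, 2, 36]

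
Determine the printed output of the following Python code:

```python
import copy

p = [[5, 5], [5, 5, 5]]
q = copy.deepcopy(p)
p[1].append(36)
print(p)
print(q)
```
[[5, 5], [5, 5, 5, 36]]
[[5, 5], [5, 5, 5]]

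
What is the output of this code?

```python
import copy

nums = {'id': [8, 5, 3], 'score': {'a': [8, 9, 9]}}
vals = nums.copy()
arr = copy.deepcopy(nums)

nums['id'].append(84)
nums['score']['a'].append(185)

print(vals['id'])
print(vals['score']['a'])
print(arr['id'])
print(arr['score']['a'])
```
[8, 5, 3, 84]
[8, 9, 9, 185]
[8, 5, 3]
[8, 9, 9]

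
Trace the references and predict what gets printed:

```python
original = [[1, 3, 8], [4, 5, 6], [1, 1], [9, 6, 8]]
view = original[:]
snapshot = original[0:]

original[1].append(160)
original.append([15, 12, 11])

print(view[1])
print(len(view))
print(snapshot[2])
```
[4, 5, 6, 160]
4
[1, 1]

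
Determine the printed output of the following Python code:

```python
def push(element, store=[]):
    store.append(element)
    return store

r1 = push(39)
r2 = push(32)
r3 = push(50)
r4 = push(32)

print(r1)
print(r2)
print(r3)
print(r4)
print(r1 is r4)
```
[39, 32, 50, 32]
[39, 32, 50, 32]
[39, 32, 50, 32]
[39, 32, 50, 32]
True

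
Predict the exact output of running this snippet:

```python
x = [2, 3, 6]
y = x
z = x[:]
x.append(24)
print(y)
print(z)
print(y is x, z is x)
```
[2, 3, 6, 24]
[2, 3, 6]
True False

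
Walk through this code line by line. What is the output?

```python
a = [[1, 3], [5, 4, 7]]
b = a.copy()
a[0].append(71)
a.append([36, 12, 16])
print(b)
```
[[1, 3, 71], [5, 4, 7]]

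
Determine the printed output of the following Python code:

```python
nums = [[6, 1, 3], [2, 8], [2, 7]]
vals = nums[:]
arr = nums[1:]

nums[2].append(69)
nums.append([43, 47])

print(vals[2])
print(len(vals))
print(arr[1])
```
[2, 7, 69]
3
[2, 7, 69]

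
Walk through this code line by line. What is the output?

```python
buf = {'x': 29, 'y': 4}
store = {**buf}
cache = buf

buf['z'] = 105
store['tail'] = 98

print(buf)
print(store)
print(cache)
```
{'x': 29, 'y': 4, 'z': 105}
{'x': 29, 'y': 4, 'tail': 98}
{'x': 29, 'y': 4, 'z': 105}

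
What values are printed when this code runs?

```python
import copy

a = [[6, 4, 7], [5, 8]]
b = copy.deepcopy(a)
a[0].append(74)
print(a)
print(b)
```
[[6, 4, 7, 74], [5, 8]]
[[6, 4, 7], [5, 8]]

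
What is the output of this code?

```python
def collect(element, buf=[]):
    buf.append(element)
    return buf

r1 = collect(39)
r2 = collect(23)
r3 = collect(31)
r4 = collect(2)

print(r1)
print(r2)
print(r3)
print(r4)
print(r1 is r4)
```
[39, 23, 31, 2]
[39, 23, 31, 2]
[39, 23, 31, 2]
[39, 23, 31, 2]
True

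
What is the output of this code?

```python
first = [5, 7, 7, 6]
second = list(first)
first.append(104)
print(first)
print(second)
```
[5, 7, 7, 6, 104]
[5, 7, 7, 6]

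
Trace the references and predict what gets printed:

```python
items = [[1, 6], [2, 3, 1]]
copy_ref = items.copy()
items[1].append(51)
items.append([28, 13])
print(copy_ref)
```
[[1, 6], [2, 3, 1, 51]]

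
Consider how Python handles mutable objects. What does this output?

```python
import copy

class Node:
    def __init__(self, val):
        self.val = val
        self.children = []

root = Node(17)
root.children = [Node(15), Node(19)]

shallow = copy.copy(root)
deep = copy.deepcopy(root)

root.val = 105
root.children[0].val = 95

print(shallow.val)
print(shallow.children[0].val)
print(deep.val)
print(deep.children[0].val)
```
17
95
17
15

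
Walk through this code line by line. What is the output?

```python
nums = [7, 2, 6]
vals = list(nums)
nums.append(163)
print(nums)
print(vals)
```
[7, 2, 6, 163]
[7, 2, 6]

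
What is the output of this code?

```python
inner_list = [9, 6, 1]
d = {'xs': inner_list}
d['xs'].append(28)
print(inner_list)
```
[9, 6, 1, 28]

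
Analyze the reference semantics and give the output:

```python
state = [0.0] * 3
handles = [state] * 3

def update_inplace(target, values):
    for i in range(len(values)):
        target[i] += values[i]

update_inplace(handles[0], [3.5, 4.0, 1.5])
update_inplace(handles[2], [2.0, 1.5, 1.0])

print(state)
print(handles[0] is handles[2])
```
[5.5, 5.5, 2.5]
True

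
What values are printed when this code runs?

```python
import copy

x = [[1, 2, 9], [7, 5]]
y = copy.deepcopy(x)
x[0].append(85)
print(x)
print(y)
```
[[1, 2, 9, 85], [7, 5]]
[[1, 2, 9], [7, 5]]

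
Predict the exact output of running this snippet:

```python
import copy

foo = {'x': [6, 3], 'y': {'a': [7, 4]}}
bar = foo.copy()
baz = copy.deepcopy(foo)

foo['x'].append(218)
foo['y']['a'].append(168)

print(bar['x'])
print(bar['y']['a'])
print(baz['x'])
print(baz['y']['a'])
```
[6, 3, 218]
[7, 4, 168]
[6, 3]
[7, 4]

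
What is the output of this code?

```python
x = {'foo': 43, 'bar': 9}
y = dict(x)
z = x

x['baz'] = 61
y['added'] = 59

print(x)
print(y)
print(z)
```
{'foo': 43, 'bar': 9, 'baz': 61}
{'foo': 43, 'bar': 9, 'added': 59}
{'foo': 43, 'bar': 9, 'baz': 61}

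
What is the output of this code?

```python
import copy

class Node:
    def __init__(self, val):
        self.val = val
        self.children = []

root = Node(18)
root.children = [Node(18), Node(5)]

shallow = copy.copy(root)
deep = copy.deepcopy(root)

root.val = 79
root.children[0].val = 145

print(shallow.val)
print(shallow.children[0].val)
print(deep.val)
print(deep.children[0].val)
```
18
145
18
18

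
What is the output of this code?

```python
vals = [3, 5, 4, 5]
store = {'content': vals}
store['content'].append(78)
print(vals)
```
[3, 5, 4, 5, 78]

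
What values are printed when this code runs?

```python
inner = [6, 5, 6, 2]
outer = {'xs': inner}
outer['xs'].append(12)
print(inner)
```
[6, 5, 6, 2, 12]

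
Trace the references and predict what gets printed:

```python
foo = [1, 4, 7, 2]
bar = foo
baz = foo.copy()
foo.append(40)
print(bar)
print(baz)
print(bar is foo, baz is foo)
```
[1, 4, 7, 2, 40]
[1, 4, 7, 2]
True False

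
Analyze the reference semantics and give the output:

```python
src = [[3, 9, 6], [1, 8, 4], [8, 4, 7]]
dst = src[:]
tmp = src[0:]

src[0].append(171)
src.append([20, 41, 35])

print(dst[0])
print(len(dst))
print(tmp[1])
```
[3, 9, 6, 171]
3
[1, 8, 4]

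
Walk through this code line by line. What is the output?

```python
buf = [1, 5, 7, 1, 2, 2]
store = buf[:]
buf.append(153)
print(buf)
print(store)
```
[1, 5, 7, 1, 2, 2, 153]
[1, 5, 7, 1, 2, 2]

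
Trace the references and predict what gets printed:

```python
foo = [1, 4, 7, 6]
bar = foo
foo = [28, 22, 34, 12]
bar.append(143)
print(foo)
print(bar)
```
[28, 22, 34, 12]
[1, 4, 7, 6, 143]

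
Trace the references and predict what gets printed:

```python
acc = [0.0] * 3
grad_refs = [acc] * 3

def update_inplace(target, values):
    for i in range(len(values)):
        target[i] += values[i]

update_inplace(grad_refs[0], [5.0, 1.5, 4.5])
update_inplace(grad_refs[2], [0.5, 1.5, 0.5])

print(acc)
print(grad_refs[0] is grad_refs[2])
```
[5.5, 3.0, 5.0]
True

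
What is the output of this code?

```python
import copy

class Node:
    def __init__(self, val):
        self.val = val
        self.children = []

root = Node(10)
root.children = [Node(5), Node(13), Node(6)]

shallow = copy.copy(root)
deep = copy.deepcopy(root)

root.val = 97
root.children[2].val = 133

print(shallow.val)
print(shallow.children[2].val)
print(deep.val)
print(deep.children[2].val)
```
10
133
10
6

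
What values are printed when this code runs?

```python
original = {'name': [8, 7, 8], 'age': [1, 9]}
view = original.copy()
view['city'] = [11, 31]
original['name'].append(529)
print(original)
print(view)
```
{'name': [8, 7, 8, 529], 'age': [1, 9]}
{'name': [8, 7, 8, 529], 'age': [1, 9], 'city': [11, 31]}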